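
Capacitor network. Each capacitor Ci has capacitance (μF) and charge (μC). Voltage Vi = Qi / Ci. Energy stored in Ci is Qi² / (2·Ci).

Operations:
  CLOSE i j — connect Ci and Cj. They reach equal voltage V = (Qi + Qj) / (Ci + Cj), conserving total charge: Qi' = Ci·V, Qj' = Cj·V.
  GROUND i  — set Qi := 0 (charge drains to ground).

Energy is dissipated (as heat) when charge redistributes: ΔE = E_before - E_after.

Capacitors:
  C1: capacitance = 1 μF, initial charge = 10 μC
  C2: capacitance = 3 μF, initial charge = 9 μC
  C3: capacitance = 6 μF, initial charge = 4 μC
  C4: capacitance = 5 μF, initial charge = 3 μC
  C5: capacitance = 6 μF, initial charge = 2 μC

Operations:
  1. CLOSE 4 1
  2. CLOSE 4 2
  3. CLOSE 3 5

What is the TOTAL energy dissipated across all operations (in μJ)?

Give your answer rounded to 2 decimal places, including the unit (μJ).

Initial: C1(1μF, Q=10μC, V=10.00V), C2(3μF, Q=9μC, V=3.00V), C3(6μF, Q=4μC, V=0.67V), C4(5μF, Q=3μC, V=0.60V), C5(6μF, Q=2μC, V=0.33V)
Op 1: CLOSE 4-1: Q_total=13.00, C_total=6.00, V=2.17; Q4=10.83, Q1=2.17; dissipated=36.817
Op 2: CLOSE 4-2: Q_total=19.83, C_total=8.00, V=2.48; Q4=12.40, Q2=7.44; dissipated=0.651
Op 3: CLOSE 3-5: Q_total=6.00, C_total=12.00, V=0.50; Q3=3.00, Q5=3.00; dissipated=0.167
Total dissipated: 37.634 μJ

Answer: 37.63 μJ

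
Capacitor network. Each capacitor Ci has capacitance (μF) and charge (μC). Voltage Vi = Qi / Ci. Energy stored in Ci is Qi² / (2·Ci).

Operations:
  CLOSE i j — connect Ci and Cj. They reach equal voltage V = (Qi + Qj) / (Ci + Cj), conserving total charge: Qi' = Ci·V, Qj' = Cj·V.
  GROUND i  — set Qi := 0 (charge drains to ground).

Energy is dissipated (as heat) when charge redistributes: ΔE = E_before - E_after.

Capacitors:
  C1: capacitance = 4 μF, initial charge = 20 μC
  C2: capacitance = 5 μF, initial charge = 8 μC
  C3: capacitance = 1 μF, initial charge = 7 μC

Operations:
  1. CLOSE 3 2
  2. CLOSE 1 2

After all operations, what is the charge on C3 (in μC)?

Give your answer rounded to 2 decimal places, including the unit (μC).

Initial: C1(4μF, Q=20μC, V=5.00V), C2(5μF, Q=8μC, V=1.60V), C3(1μF, Q=7μC, V=7.00V)
Op 1: CLOSE 3-2: Q_total=15.00, C_total=6.00, V=2.50; Q3=2.50, Q2=12.50; dissipated=12.150
Op 2: CLOSE 1-2: Q_total=32.50, C_total=9.00, V=3.61; Q1=14.44, Q2=18.06; dissipated=6.944
Final charges: Q1=14.44, Q2=18.06, Q3=2.50

Answer: 2.50 μC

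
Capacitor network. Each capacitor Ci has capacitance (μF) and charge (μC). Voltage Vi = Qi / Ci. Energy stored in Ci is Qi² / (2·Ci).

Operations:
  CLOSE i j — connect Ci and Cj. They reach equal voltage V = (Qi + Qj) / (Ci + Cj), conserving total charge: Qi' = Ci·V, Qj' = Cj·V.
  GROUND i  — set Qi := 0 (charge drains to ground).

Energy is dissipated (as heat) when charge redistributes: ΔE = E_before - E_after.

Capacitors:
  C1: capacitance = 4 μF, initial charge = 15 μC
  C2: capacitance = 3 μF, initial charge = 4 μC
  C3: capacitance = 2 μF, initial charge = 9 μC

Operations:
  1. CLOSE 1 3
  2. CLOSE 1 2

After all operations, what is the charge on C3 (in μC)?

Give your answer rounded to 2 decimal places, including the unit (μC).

Answer: 8.00 μC

Derivation:
Initial: C1(4μF, Q=15μC, V=3.75V), C2(3μF, Q=4μC, V=1.33V), C3(2μF, Q=9μC, V=4.50V)
Op 1: CLOSE 1-3: Q_total=24.00, C_total=6.00, V=4.00; Q1=16.00, Q3=8.00; dissipated=0.375
Op 2: CLOSE 1-2: Q_total=20.00, C_total=7.00, V=2.86; Q1=11.43, Q2=8.57; dissipated=6.095
Final charges: Q1=11.43, Q2=8.57, Q3=8.00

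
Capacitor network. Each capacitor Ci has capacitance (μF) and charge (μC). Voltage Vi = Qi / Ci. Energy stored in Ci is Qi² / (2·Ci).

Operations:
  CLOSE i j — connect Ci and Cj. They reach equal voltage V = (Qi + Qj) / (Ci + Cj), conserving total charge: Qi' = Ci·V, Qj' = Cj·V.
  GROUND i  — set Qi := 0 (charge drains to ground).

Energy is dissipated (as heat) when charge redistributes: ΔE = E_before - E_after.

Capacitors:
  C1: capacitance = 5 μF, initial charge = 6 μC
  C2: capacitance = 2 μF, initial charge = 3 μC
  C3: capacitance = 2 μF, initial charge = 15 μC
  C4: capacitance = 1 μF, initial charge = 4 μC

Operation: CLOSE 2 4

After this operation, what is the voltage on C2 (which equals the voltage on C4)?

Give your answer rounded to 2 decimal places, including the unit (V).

Answer: 2.33 V

Derivation:
Initial: C1(5μF, Q=6μC, V=1.20V), C2(2μF, Q=3μC, V=1.50V), C3(2μF, Q=15μC, V=7.50V), C4(1μF, Q=4μC, V=4.00V)
Op 1: CLOSE 2-4: Q_total=7.00, C_total=3.00, V=2.33; Q2=4.67, Q4=2.33; dissipated=2.083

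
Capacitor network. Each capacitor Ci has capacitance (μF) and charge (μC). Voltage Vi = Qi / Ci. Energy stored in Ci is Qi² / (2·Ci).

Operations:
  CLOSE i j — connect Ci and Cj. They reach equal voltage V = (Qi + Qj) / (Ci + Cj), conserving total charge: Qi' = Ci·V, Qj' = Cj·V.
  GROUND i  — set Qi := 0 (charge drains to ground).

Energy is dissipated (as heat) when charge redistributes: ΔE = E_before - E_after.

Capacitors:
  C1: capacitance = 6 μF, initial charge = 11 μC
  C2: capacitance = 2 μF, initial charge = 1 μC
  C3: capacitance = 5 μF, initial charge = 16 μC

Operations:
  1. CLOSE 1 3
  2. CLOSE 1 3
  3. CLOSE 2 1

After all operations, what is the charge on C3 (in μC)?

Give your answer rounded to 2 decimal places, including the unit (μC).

Initial: C1(6μF, Q=11μC, V=1.83V), C2(2μF, Q=1μC, V=0.50V), C3(5μF, Q=16μC, V=3.20V)
Op 1: CLOSE 1-3: Q_total=27.00, C_total=11.00, V=2.45; Q1=14.73, Q3=12.27; dissipated=2.547
Op 2: CLOSE 1-3: Q_total=27.00, C_total=11.00, V=2.45; Q1=14.73, Q3=12.27; dissipated=0.000
Op 3: CLOSE 2-1: Q_total=15.73, C_total=8.00, V=1.97; Q2=3.93, Q1=11.80; dissipated=2.865
Final charges: Q1=11.80, Q2=3.93, Q3=12.27

Answer: 12.27 μC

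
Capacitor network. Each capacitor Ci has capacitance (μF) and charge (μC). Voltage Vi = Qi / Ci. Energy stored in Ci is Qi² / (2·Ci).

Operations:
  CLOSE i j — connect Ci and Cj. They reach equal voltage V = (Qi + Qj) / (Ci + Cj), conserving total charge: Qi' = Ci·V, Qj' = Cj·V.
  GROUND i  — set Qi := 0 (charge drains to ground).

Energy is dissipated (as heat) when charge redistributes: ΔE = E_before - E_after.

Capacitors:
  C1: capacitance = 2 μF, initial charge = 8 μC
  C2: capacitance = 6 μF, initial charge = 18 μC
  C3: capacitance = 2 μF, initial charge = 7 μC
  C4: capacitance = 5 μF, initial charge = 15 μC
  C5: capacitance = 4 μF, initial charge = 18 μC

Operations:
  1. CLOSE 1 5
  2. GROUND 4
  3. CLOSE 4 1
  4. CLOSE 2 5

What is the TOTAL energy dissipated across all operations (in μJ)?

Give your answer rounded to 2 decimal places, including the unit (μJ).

Initial: C1(2μF, Q=8μC, V=4.00V), C2(6μF, Q=18μC, V=3.00V), C3(2μF, Q=7μC, V=3.50V), C4(5μF, Q=15μC, V=3.00V), C5(4μF, Q=18μC, V=4.50V)
Op 1: CLOSE 1-5: Q_total=26.00, C_total=6.00, V=4.33; Q1=8.67, Q5=17.33; dissipated=0.167
Op 2: GROUND 4: Q4=0; energy lost=22.500
Op 3: CLOSE 4-1: Q_total=8.67, C_total=7.00, V=1.24; Q4=6.19, Q1=2.48; dissipated=13.413
Op 4: CLOSE 2-5: Q_total=35.33, C_total=10.00, V=3.53; Q2=21.20, Q5=14.13; dissipated=2.133
Total dissipated: 38.213 μJ

Answer: 38.21 μJ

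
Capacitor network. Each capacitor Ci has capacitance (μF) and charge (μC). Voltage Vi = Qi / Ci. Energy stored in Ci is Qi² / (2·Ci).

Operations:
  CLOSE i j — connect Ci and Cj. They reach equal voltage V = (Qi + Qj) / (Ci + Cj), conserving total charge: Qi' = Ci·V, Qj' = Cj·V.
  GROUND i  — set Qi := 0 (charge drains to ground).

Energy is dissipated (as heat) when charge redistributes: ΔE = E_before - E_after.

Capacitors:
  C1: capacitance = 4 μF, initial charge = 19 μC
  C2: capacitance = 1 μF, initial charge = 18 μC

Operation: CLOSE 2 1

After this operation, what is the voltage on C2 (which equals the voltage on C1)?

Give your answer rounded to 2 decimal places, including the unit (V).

Initial: C1(4μF, Q=19μC, V=4.75V), C2(1μF, Q=18μC, V=18.00V)
Op 1: CLOSE 2-1: Q_total=37.00, C_total=5.00, V=7.40; Q2=7.40, Q1=29.60; dissipated=70.225

Answer: 7.40 V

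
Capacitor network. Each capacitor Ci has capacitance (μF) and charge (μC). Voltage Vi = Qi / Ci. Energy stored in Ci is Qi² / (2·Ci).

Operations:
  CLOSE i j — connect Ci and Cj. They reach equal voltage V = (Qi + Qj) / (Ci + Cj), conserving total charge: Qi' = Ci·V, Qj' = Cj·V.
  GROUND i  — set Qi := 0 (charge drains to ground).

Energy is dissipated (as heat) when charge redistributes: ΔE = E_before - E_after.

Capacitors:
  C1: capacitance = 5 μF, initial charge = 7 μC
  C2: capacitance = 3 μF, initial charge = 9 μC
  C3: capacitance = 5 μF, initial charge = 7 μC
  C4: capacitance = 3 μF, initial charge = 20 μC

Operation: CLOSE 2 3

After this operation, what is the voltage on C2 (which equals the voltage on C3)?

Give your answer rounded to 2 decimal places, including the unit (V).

Initial: C1(5μF, Q=7μC, V=1.40V), C2(3μF, Q=9μC, V=3.00V), C3(5μF, Q=7μC, V=1.40V), C4(3μF, Q=20μC, V=6.67V)
Op 1: CLOSE 2-3: Q_total=16.00, C_total=8.00, V=2.00; Q2=6.00, Q3=10.00; dissipated=2.400

Answer: 2.00 V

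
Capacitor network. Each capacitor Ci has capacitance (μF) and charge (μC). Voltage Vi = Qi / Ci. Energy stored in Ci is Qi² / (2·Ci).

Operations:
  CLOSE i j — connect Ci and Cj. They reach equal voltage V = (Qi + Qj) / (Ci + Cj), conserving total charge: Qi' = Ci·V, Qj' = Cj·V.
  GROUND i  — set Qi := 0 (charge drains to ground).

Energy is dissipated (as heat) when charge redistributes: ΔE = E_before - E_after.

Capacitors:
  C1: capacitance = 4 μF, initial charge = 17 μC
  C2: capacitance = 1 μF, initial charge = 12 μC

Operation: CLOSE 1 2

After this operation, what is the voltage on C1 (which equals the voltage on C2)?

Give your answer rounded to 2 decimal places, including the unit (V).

Initial: C1(4μF, Q=17μC, V=4.25V), C2(1μF, Q=12μC, V=12.00V)
Op 1: CLOSE 1-2: Q_total=29.00, C_total=5.00, V=5.80; Q1=23.20, Q2=5.80; dissipated=24.025

Answer: 5.80 V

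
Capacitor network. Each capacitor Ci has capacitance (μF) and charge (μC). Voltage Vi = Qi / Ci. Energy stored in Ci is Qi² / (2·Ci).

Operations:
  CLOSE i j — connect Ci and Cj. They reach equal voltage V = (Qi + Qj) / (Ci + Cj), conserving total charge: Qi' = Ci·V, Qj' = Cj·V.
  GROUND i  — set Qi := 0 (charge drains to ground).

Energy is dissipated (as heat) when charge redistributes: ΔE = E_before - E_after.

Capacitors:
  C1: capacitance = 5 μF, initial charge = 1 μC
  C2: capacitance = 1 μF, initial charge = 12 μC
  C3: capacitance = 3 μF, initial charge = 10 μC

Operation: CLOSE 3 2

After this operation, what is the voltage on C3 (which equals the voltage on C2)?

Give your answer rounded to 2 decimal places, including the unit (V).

Answer: 5.50 V

Derivation:
Initial: C1(5μF, Q=1μC, V=0.20V), C2(1μF, Q=12μC, V=12.00V), C3(3μF, Q=10μC, V=3.33V)
Op 1: CLOSE 3-2: Q_total=22.00, C_total=4.00, V=5.50; Q3=16.50, Q2=5.50; dissipated=28.167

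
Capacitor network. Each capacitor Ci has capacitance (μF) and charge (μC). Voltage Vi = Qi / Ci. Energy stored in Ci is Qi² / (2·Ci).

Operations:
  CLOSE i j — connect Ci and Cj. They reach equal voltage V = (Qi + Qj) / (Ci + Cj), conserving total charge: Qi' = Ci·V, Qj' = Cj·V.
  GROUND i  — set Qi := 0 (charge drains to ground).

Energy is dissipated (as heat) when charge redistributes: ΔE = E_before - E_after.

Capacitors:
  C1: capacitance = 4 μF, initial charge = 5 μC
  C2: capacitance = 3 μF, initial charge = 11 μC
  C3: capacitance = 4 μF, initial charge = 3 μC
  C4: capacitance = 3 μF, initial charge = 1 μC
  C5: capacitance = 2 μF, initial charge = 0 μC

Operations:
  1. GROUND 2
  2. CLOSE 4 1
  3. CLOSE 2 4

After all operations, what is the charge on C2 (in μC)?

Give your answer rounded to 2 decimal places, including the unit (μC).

Answer: 1.29 μC

Derivation:
Initial: C1(4μF, Q=5μC, V=1.25V), C2(3μF, Q=11μC, V=3.67V), C3(4μF, Q=3μC, V=0.75V), C4(3μF, Q=1μC, V=0.33V), C5(2μF, Q=0μC, V=0.00V)
Op 1: GROUND 2: Q2=0; energy lost=20.167
Op 2: CLOSE 4-1: Q_total=6.00, C_total=7.00, V=0.86; Q4=2.57, Q1=3.43; dissipated=0.720
Op 3: CLOSE 2-4: Q_total=2.57, C_total=6.00, V=0.43; Q2=1.29, Q4=1.29; dissipated=0.551
Final charges: Q1=3.43, Q2=1.29, Q3=3.00, Q4=1.29, Q5=0.00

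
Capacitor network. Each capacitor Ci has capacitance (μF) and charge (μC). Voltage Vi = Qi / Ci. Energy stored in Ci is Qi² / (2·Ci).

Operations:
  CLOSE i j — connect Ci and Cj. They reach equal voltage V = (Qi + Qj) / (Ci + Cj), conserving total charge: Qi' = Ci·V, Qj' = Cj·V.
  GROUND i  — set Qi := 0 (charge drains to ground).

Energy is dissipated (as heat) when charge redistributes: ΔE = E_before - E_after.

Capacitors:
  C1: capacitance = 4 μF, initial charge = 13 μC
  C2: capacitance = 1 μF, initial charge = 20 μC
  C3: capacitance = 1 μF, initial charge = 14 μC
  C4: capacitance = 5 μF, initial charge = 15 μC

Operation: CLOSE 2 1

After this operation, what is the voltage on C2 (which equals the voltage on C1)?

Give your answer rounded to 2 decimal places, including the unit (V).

Initial: C1(4μF, Q=13μC, V=3.25V), C2(1μF, Q=20μC, V=20.00V), C3(1μF, Q=14μC, V=14.00V), C4(5μF, Q=15μC, V=3.00V)
Op 1: CLOSE 2-1: Q_total=33.00, C_total=5.00, V=6.60; Q2=6.60, Q1=26.40; dissipated=112.225

Answer: 6.60 V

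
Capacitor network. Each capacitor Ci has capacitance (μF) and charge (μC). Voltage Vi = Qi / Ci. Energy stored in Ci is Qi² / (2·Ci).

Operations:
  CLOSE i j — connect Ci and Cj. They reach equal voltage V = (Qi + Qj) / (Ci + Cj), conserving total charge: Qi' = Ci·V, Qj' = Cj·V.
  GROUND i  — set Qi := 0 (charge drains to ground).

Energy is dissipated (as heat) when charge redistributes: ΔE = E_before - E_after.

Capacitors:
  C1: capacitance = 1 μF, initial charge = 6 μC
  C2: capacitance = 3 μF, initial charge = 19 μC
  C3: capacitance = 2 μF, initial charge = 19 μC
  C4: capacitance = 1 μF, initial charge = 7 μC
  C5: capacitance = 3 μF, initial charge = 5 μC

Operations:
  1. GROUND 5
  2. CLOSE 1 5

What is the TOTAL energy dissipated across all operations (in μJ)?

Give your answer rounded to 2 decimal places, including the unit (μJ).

Answer: 17.67 μJ

Derivation:
Initial: C1(1μF, Q=6μC, V=6.00V), C2(3μF, Q=19μC, V=6.33V), C3(2μF, Q=19μC, V=9.50V), C4(1μF, Q=7μC, V=7.00V), C5(3μF, Q=5μC, V=1.67V)
Op 1: GROUND 5: Q5=0; energy lost=4.167
Op 2: CLOSE 1-5: Q_total=6.00, C_total=4.00, V=1.50; Q1=1.50, Q5=4.50; dissipated=13.500
Total dissipated: 17.667 μJ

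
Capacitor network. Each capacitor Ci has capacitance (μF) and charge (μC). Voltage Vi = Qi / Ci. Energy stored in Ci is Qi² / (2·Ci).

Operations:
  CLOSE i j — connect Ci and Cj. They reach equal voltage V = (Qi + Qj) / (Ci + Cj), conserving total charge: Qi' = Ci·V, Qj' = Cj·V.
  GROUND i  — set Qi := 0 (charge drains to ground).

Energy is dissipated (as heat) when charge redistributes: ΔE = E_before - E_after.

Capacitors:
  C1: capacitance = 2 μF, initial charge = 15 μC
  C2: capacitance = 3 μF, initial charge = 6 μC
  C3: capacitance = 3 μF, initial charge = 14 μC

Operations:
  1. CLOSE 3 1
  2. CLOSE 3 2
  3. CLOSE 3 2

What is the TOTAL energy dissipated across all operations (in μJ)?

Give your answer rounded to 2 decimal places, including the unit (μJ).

Answer: 15.65 μJ

Derivation:
Initial: C1(2μF, Q=15μC, V=7.50V), C2(3μF, Q=6μC, V=2.00V), C3(3μF, Q=14μC, V=4.67V)
Op 1: CLOSE 3-1: Q_total=29.00, C_total=5.00, V=5.80; Q3=17.40, Q1=11.60; dissipated=4.817
Op 2: CLOSE 3-2: Q_total=23.40, C_total=6.00, V=3.90; Q3=11.70, Q2=11.70; dissipated=10.830
Op 3: CLOSE 3-2: Q_total=23.40, C_total=6.00, V=3.90; Q3=11.70, Q2=11.70; dissipated=0.000
Total dissipated: 15.647 μJ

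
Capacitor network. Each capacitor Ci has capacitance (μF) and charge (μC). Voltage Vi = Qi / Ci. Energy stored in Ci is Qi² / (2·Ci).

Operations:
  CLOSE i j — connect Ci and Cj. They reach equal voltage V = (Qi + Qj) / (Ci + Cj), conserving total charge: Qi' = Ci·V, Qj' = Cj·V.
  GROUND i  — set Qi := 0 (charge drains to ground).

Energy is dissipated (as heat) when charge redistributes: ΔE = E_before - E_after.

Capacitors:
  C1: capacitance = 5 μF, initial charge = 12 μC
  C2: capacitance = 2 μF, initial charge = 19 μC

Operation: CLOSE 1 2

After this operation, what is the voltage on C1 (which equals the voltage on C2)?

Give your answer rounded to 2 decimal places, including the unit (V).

Initial: C1(5μF, Q=12μC, V=2.40V), C2(2μF, Q=19μC, V=9.50V)
Op 1: CLOSE 1-2: Q_total=31.00, C_total=7.00, V=4.43; Q1=22.14, Q2=8.86; dissipated=36.007

Answer: 4.43 V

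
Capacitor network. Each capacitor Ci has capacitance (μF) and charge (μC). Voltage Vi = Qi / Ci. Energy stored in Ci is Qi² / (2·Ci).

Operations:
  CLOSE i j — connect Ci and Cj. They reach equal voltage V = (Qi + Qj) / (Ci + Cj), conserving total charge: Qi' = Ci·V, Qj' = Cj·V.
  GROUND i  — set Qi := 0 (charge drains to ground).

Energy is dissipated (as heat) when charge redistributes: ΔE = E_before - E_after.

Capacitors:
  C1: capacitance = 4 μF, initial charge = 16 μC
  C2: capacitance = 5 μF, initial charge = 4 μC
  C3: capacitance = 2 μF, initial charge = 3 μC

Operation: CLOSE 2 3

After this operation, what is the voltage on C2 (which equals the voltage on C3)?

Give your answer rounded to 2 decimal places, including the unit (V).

Answer: 1.00 V

Derivation:
Initial: C1(4μF, Q=16μC, V=4.00V), C2(5μF, Q=4μC, V=0.80V), C3(2μF, Q=3μC, V=1.50V)
Op 1: CLOSE 2-3: Q_total=7.00, C_total=7.00, V=1.00; Q2=5.00, Q3=2.00; dissipated=0.350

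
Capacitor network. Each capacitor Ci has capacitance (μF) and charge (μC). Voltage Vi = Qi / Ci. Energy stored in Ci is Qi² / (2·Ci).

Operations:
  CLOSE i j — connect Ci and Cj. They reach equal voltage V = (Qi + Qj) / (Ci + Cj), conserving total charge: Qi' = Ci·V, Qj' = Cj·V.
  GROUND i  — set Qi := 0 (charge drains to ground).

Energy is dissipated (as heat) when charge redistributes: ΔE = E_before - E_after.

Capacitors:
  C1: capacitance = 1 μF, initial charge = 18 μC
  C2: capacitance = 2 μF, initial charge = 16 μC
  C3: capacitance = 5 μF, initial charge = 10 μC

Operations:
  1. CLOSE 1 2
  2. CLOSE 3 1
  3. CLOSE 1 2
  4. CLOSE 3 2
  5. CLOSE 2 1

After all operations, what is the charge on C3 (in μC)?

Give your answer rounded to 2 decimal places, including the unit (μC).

Answer: 25.19 μC

Derivation:
Initial: C1(1μF, Q=18μC, V=18.00V), C2(2μF, Q=16μC, V=8.00V), C3(5μF, Q=10μC, V=2.00V)
Op 1: CLOSE 1-2: Q_total=34.00, C_total=3.00, V=11.33; Q1=11.33, Q2=22.67; dissipated=33.333
Op 2: CLOSE 3-1: Q_total=21.33, C_total=6.00, V=3.56; Q3=17.78, Q1=3.56; dissipated=36.296
Op 3: CLOSE 1-2: Q_total=26.22, C_total=3.00, V=8.74; Q1=8.74, Q2=17.48; dissipated=20.165
Op 4: CLOSE 3-2: Q_total=35.26, C_total=7.00, V=5.04; Q3=25.19, Q2=10.07; dissipated=19.204
Op 5: CLOSE 2-1: Q_total=18.81, C_total=3.00, V=6.27; Q2=12.54, Q1=6.27; dissipated=4.572
Final charges: Q1=6.27, Q2=12.54, Q3=25.19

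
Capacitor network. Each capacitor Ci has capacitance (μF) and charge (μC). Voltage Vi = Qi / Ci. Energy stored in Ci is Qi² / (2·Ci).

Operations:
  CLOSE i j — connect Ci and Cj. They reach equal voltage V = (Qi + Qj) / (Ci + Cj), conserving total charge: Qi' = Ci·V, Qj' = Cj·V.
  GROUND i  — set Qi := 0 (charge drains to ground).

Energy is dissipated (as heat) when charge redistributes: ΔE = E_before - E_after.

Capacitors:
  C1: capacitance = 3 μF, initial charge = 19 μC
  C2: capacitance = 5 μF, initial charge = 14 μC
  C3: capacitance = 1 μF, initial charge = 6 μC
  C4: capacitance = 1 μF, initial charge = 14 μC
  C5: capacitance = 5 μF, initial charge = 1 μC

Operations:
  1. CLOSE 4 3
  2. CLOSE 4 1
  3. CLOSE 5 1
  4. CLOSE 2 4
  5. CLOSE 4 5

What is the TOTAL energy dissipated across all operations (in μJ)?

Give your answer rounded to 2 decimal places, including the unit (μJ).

Initial: C1(3μF, Q=19μC, V=6.33V), C2(5μF, Q=14μC, V=2.80V), C3(1μF, Q=6μC, V=6.00V), C4(1μF, Q=14μC, V=14.00V), C5(5μF, Q=1μC, V=0.20V)
Op 1: CLOSE 4-3: Q_total=20.00, C_total=2.00, V=10.00; Q4=10.00, Q3=10.00; dissipated=16.000
Op 2: CLOSE 4-1: Q_total=29.00, C_total=4.00, V=7.25; Q4=7.25, Q1=21.75; dissipated=5.042
Op 3: CLOSE 5-1: Q_total=22.75, C_total=8.00, V=2.84; Q5=14.22, Q1=8.53; dissipated=46.596
Op 4: CLOSE 2-4: Q_total=21.25, C_total=6.00, V=3.54; Q2=17.71, Q4=3.54; dissipated=8.251
Op 5: CLOSE 4-5: Q_total=17.76, C_total=6.00, V=2.96; Q4=2.96, Q5=14.80; dissipated=0.203
Total dissipated: 76.092 μJ

Answer: 76.09 μJ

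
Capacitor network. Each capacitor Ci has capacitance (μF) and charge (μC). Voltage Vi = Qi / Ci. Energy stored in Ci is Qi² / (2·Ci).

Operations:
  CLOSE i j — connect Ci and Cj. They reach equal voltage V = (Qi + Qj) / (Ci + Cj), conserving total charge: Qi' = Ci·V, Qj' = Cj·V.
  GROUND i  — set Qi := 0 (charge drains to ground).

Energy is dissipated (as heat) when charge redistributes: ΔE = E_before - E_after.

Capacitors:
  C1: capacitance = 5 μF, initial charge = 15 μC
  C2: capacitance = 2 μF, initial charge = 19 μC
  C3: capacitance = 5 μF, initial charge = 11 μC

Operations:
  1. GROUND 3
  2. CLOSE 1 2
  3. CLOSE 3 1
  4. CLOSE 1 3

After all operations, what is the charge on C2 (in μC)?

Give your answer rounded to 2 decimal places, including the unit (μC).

Answer: 9.71 μC

Derivation:
Initial: C1(5μF, Q=15μC, V=3.00V), C2(2μF, Q=19μC, V=9.50V), C3(5μF, Q=11μC, V=2.20V)
Op 1: GROUND 3: Q3=0; energy lost=12.100
Op 2: CLOSE 1-2: Q_total=34.00, C_total=7.00, V=4.86; Q1=24.29, Q2=9.71; dissipated=30.179
Op 3: CLOSE 3-1: Q_total=24.29, C_total=10.00, V=2.43; Q3=12.14, Q1=12.14; dissipated=29.490
Op 4: CLOSE 1-3: Q_total=24.29, C_total=10.00, V=2.43; Q1=12.14, Q3=12.14; dissipated=0.000
Final charges: Q1=12.14, Q2=9.71, Q3=12.14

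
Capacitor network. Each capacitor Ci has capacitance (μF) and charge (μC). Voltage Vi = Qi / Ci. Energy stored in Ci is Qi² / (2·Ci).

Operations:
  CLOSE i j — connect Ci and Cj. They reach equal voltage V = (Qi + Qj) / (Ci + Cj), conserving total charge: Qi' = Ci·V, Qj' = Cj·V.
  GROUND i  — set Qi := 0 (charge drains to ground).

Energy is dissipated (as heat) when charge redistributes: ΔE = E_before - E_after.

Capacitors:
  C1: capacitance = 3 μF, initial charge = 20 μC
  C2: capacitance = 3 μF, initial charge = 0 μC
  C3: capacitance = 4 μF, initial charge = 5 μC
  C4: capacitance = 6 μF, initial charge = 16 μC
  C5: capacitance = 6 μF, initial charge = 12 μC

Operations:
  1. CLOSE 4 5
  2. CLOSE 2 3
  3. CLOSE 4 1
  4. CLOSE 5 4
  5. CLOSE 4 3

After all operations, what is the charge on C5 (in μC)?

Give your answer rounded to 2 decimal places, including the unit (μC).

Initial: C1(3μF, Q=20μC, V=6.67V), C2(3μF, Q=0μC, V=0.00V), C3(4μF, Q=5μC, V=1.25V), C4(6μF, Q=16μC, V=2.67V), C5(6μF, Q=12μC, V=2.00V)
Op 1: CLOSE 4-5: Q_total=28.00, C_total=12.00, V=2.33; Q4=14.00, Q5=14.00; dissipated=0.667
Op 2: CLOSE 2-3: Q_total=5.00, C_total=7.00, V=0.71; Q2=2.14, Q3=2.86; dissipated=1.339
Op 3: CLOSE 4-1: Q_total=34.00, C_total=9.00, V=3.78; Q4=22.67, Q1=11.33; dissipated=18.778
Op 4: CLOSE 5-4: Q_total=36.67, C_total=12.00, V=3.06; Q5=18.33, Q4=18.33; dissipated=3.130
Op 5: CLOSE 4-3: Q_total=21.19, C_total=10.00, V=2.12; Q4=12.71, Q3=8.48; dissipated=6.578
Final charges: Q1=11.33, Q2=2.14, Q3=8.48, Q4=12.71, Q5=18.33

Answer: 18.33 μC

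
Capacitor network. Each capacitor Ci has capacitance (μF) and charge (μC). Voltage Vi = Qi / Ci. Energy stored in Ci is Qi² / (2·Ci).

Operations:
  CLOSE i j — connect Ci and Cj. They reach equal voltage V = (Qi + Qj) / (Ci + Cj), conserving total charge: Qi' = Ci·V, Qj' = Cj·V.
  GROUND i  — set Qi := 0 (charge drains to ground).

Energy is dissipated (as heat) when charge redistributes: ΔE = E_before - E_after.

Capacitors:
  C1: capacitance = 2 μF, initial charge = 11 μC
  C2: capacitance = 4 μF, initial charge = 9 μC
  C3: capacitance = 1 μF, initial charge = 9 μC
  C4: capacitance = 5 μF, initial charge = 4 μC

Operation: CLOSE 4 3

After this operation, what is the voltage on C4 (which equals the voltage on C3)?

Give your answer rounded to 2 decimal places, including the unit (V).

Initial: C1(2μF, Q=11μC, V=5.50V), C2(4μF, Q=9μC, V=2.25V), C3(1μF, Q=9μC, V=9.00V), C4(5μF, Q=4μC, V=0.80V)
Op 1: CLOSE 4-3: Q_total=13.00, C_total=6.00, V=2.17; Q4=10.83, Q3=2.17; dissipated=28.017

Answer: 2.17 V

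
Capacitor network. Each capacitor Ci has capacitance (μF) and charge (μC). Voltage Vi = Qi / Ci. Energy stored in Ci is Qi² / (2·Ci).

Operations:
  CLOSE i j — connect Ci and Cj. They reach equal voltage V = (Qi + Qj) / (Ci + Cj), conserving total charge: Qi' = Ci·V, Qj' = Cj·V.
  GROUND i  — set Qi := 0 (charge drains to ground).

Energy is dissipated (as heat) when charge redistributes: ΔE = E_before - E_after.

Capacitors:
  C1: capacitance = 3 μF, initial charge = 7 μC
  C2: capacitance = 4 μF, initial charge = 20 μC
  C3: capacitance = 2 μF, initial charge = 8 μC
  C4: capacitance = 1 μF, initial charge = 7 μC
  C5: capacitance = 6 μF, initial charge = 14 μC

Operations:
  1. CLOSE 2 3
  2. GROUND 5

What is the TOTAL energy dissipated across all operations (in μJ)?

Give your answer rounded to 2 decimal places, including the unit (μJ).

Answer: 17.00 μJ

Derivation:
Initial: C1(3μF, Q=7μC, V=2.33V), C2(4μF, Q=20μC, V=5.00V), C3(2μF, Q=8μC, V=4.00V), C4(1μF, Q=7μC, V=7.00V), C5(6μF, Q=14μC, V=2.33V)
Op 1: CLOSE 2-3: Q_total=28.00, C_total=6.00, V=4.67; Q2=18.67, Q3=9.33; dissipated=0.667
Op 2: GROUND 5: Q5=0; energy lost=16.333
Total dissipated: 17.000 μJ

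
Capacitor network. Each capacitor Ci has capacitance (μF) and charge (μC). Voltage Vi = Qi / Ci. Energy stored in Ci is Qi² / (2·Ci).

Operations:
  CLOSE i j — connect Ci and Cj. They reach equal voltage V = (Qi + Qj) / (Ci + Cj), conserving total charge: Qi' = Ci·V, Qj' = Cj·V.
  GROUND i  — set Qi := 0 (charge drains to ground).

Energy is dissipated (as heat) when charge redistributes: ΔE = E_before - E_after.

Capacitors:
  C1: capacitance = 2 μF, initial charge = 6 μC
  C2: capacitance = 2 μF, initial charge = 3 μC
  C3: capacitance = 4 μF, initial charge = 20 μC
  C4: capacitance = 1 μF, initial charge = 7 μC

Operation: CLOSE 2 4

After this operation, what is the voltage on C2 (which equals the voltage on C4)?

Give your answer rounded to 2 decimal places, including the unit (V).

Answer: 3.33 V

Derivation:
Initial: C1(2μF, Q=6μC, V=3.00V), C2(2μF, Q=3μC, V=1.50V), C3(4μF, Q=20μC, V=5.00V), C4(1μF, Q=7μC, V=7.00V)
Op 1: CLOSE 2-4: Q_total=10.00, C_total=3.00, V=3.33; Q2=6.67, Q4=3.33; dissipated=10.083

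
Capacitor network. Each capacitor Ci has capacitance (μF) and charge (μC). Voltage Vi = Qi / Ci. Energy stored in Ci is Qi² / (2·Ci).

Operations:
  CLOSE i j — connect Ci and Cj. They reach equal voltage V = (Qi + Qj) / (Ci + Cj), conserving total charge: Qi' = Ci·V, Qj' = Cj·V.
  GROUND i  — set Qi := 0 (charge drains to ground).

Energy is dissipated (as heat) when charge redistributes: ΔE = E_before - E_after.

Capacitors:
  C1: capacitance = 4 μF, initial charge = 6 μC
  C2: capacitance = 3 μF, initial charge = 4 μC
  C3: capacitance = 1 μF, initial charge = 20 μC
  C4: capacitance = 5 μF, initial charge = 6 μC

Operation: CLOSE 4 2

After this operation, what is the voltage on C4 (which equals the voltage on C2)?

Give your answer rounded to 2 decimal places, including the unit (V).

Answer: 1.25 V

Derivation:
Initial: C1(4μF, Q=6μC, V=1.50V), C2(3μF, Q=4μC, V=1.33V), C3(1μF, Q=20μC, V=20.00V), C4(5μF, Q=6μC, V=1.20V)
Op 1: CLOSE 4-2: Q_total=10.00, C_total=8.00, V=1.25; Q4=6.25, Q2=3.75; dissipated=0.017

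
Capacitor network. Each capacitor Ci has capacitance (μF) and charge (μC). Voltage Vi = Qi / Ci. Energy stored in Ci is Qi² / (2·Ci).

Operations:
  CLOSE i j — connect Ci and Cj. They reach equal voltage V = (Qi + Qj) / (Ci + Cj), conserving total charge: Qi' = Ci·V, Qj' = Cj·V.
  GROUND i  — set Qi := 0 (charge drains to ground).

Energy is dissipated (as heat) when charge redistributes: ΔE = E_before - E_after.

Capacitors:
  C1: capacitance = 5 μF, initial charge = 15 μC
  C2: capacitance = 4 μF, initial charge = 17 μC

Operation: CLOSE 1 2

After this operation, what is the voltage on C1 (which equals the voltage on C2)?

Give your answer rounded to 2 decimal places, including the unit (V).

Answer: 3.56 V

Derivation:
Initial: C1(5μF, Q=15μC, V=3.00V), C2(4μF, Q=17μC, V=4.25V)
Op 1: CLOSE 1-2: Q_total=32.00, C_total=9.00, V=3.56; Q1=17.78, Q2=14.22; dissipated=1.736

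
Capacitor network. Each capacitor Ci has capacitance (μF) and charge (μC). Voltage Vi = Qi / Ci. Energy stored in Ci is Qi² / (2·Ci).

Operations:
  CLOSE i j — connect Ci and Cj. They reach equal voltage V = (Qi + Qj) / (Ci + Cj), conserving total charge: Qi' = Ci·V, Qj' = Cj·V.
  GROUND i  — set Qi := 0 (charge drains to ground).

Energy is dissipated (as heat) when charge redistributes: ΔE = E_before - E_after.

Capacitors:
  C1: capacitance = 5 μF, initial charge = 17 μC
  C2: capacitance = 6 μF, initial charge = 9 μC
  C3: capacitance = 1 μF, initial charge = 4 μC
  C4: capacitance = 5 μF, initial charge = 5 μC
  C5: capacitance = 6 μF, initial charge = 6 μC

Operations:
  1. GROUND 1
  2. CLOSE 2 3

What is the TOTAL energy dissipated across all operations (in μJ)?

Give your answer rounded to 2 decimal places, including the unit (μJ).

Initial: C1(5μF, Q=17μC, V=3.40V), C2(6μF, Q=9μC, V=1.50V), C3(1μF, Q=4μC, V=4.00V), C4(5μF, Q=5μC, V=1.00V), C5(6μF, Q=6μC, V=1.00V)
Op 1: GROUND 1: Q1=0; energy lost=28.900
Op 2: CLOSE 2-3: Q_total=13.00, C_total=7.00, V=1.86; Q2=11.14, Q3=1.86; dissipated=2.679
Total dissipated: 31.579 μJ

Answer: 31.58 μJ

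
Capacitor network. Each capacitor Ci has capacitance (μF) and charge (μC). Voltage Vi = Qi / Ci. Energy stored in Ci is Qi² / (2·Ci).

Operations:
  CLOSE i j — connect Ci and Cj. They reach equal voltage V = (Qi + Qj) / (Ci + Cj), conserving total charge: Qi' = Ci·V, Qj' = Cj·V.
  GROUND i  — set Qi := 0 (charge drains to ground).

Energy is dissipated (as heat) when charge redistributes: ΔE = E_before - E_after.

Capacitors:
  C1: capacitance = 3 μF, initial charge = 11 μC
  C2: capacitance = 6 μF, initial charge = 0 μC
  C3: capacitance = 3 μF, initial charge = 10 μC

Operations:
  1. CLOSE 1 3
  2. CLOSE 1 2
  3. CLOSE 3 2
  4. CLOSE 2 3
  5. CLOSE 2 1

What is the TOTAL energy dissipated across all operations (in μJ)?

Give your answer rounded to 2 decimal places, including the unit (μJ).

Answer: 18.38 μJ

Derivation:
Initial: C1(3μF, Q=11μC, V=3.67V), C2(6μF, Q=0μC, V=0.00V), C3(3μF, Q=10μC, V=3.33V)
Op 1: CLOSE 1-3: Q_total=21.00, C_total=6.00, V=3.50; Q1=10.50, Q3=10.50; dissipated=0.083
Op 2: CLOSE 1-2: Q_total=10.50, C_total=9.00, V=1.17; Q1=3.50, Q2=7.00; dissipated=12.250
Op 3: CLOSE 3-2: Q_total=17.50, C_total=9.00, V=1.94; Q3=5.83, Q2=11.67; dissipated=5.444
Op 4: CLOSE 2-3: Q_total=17.50, C_total=9.00, V=1.94; Q2=11.67, Q3=5.83; dissipated=0.000
Op 5: CLOSE 2-1: Q_total=15.17, C_total=9.00, V=1.69; Q2=10.11, Q1=5.06; dissipated=0.605
Total dissipated: 18.383 μJ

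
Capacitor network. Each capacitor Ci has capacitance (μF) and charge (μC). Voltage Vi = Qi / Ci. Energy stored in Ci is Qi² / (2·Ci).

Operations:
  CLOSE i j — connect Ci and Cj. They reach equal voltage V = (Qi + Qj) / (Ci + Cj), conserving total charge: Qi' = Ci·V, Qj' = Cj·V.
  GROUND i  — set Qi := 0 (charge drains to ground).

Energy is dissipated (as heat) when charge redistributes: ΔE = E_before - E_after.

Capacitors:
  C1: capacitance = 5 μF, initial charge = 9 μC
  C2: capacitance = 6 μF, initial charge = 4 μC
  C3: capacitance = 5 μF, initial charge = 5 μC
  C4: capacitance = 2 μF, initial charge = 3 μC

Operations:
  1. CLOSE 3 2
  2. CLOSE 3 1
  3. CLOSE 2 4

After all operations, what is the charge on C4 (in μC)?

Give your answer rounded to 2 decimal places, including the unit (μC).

Answer: 1.98 μC

Derivation:
Initial: C1(5μF, Q=9μC, V=1.80V), C2(6μF, Q=4μC, V=0.67V), C3(5μF, Q=5μC, V=1.00V), C4(2μF, Q=3μC, V=1.50V)
Op 1: CLOSE 3-2: Q_total=9.00, C_total=11.00, V=0.82; Q3=4.09, Q2=4.91; dissipated=0.152
Op 2: CLOSE 3-1: Q_total=13.09, C_total=10.00, V=1.31; Q3=6.55, Q1=6.55; dissipated=1.205
Op 3: CLOSE 2-4: Q_total=7.91, C_total=8.00, V=0.99; Q2=5.93, Q4=1.98; dissipated=0.349
Final charges: Q1=6.55, Q2=5.93, Q3=6.55, Q4=1.98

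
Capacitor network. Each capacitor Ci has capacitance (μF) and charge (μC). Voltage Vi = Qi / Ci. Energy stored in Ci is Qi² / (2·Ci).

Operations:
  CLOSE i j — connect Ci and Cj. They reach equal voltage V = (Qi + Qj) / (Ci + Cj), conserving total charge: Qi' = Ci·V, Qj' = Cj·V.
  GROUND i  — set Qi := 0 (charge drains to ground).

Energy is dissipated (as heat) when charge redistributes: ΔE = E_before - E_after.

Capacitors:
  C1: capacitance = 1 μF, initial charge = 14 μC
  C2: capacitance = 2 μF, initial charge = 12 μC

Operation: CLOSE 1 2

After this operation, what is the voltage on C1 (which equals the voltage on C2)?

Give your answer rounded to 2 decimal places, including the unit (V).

Initial: C1(1μF, Q=14μC, V=14.00V), C2(2μF, Q=12μC, V=6.00V)
Op 1: CLOSE 1-2: Q_total=26.00, C_total=3.00, V=8.67; Q1=8.67, Q2=17.33; dissipated=21.333

Answer: 8.67 V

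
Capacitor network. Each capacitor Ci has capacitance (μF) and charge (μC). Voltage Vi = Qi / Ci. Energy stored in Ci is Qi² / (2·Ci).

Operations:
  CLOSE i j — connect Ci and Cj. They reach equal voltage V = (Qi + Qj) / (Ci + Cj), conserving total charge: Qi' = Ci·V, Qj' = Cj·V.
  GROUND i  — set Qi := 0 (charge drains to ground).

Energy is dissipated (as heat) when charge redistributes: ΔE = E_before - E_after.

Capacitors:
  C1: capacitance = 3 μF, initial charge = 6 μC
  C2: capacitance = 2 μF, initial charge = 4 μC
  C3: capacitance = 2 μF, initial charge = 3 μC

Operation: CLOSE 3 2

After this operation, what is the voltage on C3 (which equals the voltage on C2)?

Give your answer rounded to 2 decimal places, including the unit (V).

Initial: C1(3μF, Q=6μC, V=2.00V), C2(2μF, Q=4μC, V=2.00V), C3(2μF, Q=3μC, V=1.50V)
Op 1: CLOSE 3-2: Q_total=7.00, C_total=4.00, V=1.75; Q3=3.50, Q2=3.50; dissipated=0.125

Answer: 1.75 V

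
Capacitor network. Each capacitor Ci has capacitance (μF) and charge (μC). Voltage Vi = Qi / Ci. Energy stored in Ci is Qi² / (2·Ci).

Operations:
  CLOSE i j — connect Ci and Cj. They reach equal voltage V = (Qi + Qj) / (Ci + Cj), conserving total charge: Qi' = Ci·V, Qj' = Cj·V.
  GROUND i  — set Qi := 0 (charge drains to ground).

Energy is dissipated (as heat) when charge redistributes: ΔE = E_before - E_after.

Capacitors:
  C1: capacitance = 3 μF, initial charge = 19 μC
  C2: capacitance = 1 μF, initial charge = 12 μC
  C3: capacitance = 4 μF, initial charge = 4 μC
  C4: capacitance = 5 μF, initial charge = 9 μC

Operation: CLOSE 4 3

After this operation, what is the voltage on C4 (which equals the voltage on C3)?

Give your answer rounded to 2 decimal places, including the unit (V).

Initial: C1(3μF, Q=19μC, V=6.33V), C2(1μF, Q=12μC, V=12.00V), C3(4μF, Q=4μC, V=1.00V), C4(5μF, Q=9μC, V=1.80V)
Op 1: CLOSE 4-3: Q_total=13.00, C_total=9.00, V=1.44; Q4=7.22, Q3=5.78; dissipated=0.711

Answer: 1.44 V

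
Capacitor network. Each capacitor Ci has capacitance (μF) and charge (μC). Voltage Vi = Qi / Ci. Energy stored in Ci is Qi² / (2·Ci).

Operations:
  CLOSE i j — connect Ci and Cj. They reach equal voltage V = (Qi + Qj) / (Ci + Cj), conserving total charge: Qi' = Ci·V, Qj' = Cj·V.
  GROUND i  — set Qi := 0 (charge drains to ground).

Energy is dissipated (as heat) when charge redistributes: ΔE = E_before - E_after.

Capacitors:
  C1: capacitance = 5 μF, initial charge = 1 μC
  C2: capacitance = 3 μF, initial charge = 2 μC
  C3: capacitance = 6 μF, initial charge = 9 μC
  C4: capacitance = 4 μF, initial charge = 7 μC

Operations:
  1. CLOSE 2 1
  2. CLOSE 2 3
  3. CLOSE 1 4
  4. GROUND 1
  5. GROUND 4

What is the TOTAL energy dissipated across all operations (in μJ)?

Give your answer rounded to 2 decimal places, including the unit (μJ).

Answer: 7.95 μJ

Derivation:
Initial: C1(5μF, Q=1μC, V=0.20V), C2(3μF, Q=2μC, V=0.67V), C3(6μF, Q=9μC, V=1.50V), C4(4μF, Q=7μC, V=1.75V)
Op 1: CLOSE 2-1: Q_total=3.00, C_total=8.00, V=0.38; Q2=1.12, Q1=1.88; dissipated=0.204
Op 2: CLOSE 2-3: Q_total=10.12, C_total=9.00, V=1.12; Q2=3.38, Q3=6.75; dissipated=1.266
Op 3: CLOSE 1-4: Q_total=8.88, C_total=9.00, V=0.99; Q1=4.93, Q4=3.94; dissipated=2.101
Op 4: GROUND 1: Q1=0; energy lost=2.431
Op 5: GROUND 4: Q4=0; energy lost=1.945
Total dissipated: 7.946 μJ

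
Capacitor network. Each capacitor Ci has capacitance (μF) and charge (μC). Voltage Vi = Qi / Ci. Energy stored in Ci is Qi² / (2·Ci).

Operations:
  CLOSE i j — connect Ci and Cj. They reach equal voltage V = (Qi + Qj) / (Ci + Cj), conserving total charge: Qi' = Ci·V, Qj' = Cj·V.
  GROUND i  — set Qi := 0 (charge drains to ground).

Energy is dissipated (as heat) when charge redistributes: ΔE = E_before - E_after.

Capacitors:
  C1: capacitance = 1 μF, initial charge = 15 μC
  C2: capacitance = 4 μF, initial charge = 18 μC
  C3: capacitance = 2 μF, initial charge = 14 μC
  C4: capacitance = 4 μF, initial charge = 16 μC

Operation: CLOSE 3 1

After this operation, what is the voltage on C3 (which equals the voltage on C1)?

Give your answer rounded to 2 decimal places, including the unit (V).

Answer: 9.67 V

Derivation:
Initial: C1(1μF, Q=15μC, V=15.00V), C2(4μF, Q=18μC, V=4.50V), C3(2μF, Q=14μC, V=7.00V), C4(4μF, Q=16μC, V=4.00V)
Op 1: CLOSE 3-1: Q_total=29.00, C_total=3.00, V=9.67; Q3=19.33, Q1=9.67; dissipated=21.333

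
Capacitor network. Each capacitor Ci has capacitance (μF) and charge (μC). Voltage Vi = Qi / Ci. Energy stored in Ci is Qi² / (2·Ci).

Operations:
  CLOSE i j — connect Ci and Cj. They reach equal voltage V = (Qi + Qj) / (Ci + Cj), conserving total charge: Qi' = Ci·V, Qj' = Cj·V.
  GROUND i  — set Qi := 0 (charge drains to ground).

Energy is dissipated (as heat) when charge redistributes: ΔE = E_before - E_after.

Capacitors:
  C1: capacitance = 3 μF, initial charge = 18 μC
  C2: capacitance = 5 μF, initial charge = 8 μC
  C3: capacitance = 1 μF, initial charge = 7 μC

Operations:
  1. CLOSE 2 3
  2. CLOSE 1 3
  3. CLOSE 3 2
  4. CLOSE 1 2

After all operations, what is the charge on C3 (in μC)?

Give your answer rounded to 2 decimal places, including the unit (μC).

Initial: C1(3μF, Q=18μC, V=6.00V), C2(5μF, Q=8μC, V=1.60V), C3(1μF, Q=7μC, V=7.00V)
Op 1: CLOSE 2-3: Q_total=15.00, C_total=6.00, V=2.50; Q2=12.50, Q3=2.50; dissipated=12.150
Op 2: CLOSE 1-3: Q_total=20.50, C_total=4.00, V=5.12; Q1=15.38, Q3=5.12; dissipated=4.594
Op 3: CLOSE 3-2: Q_total=17.62, C_total=6.00, V=2.94; Q3=2.94, Q2=14.69; dissipated=2.871
Op 4: CLOSE 1-2: Q_total=30.06, C_total=8.00, V=3.76; Q1=11.27, Q2=18.79; dissipated=4.486
Final charges: Q1=11.27, Q2=18.79, Q3=2.94

Answer: 2.94 μC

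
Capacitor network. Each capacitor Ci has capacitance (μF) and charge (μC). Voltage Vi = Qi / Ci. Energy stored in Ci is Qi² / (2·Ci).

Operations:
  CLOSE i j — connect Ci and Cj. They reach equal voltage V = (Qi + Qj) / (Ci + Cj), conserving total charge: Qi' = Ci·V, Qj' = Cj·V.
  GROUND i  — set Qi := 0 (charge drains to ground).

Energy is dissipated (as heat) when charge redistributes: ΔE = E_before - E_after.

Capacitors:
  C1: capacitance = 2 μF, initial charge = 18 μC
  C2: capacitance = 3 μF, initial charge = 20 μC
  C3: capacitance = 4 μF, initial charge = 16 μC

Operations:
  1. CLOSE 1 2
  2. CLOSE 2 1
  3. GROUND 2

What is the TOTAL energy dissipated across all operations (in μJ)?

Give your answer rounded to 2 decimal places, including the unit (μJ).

Initial: C1(2μF, Q=18μC, V=9.00V), C2(3μF, Q=20μC, V=6.67V), C3(4μF, Q=16μC, V=4.00V)
Op 1: CLOSE 1-2: Q_total=38.00, C_total=5.00, V=7.60; Q1=15.20, Q2=22.80; dissipated=3.267
Op 2: CLOSE 2-1: Q_total=38.00, C_total=5.00, V=7.60; Q2=22.80, Q1=15.20; dissipated=0.000
Op 3: GROUND 2: Q2=0; energy lost=86.640
Total dissipated: 89.907 μJ

Answer: 89.91 μJ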